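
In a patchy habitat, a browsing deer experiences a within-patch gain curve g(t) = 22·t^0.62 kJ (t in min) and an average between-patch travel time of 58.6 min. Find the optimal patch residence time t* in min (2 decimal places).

95.61 min

Maximise g(t)/(T+t): set derivative to zero → g'(t)(T+t) = g(t).
g'(t) = 0.62·22·t^-0.38. Setting 0.62·22·t^-0.38 = 22·t^0.62/(58.6+t) gives 0.62(58.6+t) = t, so 0.38·t = 0.62×58.6.
t* = 0.62×58.6/0.38 = 95.61 min.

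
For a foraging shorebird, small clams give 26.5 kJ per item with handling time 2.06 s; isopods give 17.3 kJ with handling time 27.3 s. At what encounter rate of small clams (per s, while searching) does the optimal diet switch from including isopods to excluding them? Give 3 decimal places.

Drop isopods once their profitability E₂/h₂ falls below the rate achievable on small clams alone: E₂/h₂ = λE₁/(1 + λh₁).
Solve for λ: λE₁h₂ = E₂(1 + λh₁) → λ(E₁h₂ − E₂h₁) = E₂ → λ = E₂/(E₁h₂ − E₂h₁).
λ = 17.3/(26.5×27.3 − 17.3×2.06) = 17.3/687.8 = 0.02515 per s.

0.025 per s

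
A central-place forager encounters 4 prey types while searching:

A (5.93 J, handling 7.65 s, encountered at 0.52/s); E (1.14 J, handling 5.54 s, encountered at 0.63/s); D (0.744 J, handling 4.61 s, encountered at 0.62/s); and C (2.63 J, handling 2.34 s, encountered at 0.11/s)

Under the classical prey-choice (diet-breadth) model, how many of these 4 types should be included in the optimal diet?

2

Profitabilities (E/h, J/s): C 1.12, A 0.775, E 0.206, D 0.161. Add prey in this order while the next type's profitability exceeds the intake rate on those already taken.
Rate on top 1: 0.2301. A: 0.775 > 0.2301 → include.
Rate on top 2: 0.6442. E: 0.206 < 0.6442 → exclude; stop.
Optimal diet: C, A — 2 of 4 types.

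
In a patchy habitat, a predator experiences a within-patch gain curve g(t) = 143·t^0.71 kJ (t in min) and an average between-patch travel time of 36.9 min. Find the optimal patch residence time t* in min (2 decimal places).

Optimal t* satisfies g'(t*) = g(t*)/(T + t*).
g'(t) = 0.71·143·t^-0.29. Setting 0.71·143·t^-0.29 = 143·t^0.71/(36.9+t) gives 0.71(36.9+t) = t, so 0.29·t = 0.71×36.9.
t* = 0.71×36.9/0.29 = 90.34 min.

90.34 min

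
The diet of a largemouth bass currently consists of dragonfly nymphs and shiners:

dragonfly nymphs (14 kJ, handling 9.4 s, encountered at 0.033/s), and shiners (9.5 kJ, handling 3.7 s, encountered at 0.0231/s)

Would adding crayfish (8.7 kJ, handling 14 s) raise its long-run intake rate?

Yes

Current rate: (0.033×14 + 0.0231×9.5)/(1 + 0.033×9.4 + 0.0231×3.7) = 0.4883 kJ/s.
crayfish: E/h = 8.7/14 = 0.6214 kJ/s.
0.6214 > 0.4883, so adding crayfish raises the average — include it.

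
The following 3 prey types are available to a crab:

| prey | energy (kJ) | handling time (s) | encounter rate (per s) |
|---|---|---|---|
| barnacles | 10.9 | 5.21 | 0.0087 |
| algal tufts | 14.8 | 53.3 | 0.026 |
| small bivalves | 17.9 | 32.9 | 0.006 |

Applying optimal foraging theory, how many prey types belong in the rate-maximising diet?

E/h in descending order: barnacles 2.09, small bivalves 0.544, algal tufts 0.278 kJ/s. The optimal diet is the largest prefix of this list for which every included type satisfies E_i/h_i > R on the types above it.
Rate on top 1: 0.09072. small bivalves: 0.544 > 0.09072 → include.
Rate on top 2: 0.1627. algal tufts: 0.278 > 0.1627 → include.
Optimal diet: barnacles, small bivalves, algal tufts — 3 of 3 types.

3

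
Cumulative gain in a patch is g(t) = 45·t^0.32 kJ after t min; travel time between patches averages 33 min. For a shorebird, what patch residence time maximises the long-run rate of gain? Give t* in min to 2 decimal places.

15.53 min

Optimal t* satisfies g'(t*) = g(t*)/(T + t*).
g'(t) = 0.32·45·t^-0.68. Setting 0.32·45·t^-0.68 = 45·t^0.32/(33+t) gives 0.32(33+t) = t, so 0.68·t = 0.32×33.
t* = 0.32×33/0.68 = 15.53 min.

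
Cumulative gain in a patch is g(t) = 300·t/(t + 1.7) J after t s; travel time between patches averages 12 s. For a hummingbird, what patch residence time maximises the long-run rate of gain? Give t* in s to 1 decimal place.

Maximise g(t)/(T+t): set derivative to zero → g'(t)(T+t) = g(t).
g'(t) = 300·1.7/(t + 1.7)². Setting 300·1.7/(t+1.7)² = 300t/[(t+1.7)(12+t)] gives 1.7(12+t) = t(t+1.7), so t² = 1.7×12 = 20.4.
t* = √20.4 = 4.517 s.

4.5 s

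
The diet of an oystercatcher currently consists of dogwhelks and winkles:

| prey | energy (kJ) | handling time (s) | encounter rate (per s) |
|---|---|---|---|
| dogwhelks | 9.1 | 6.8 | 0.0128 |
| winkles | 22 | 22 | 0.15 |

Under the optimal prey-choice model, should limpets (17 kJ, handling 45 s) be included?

On dogwhelks and winkles alone, R = ΣλE/(1+Σλh) = 3.416/4.387 = 0.7788 kJ/s.
limpets: E/h = 17/45 = 0.3778 kJ/s.
Since 0.3778 < R, time spent handling limpets is better spent searching.

No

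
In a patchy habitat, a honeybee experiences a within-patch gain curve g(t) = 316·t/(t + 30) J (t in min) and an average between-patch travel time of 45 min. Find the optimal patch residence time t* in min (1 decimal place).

36.7 min

By the marginal value theorem, leave when the instantaneous gain rate g'(t) equals the habitat-wide average g(t)/(T + t).
g'(t) = 316·30/(t + 30)². Setting 316·30/(t+30)² = 316t/[(t+30)(45+t)] gives 30(45+t) = t(t+30), so t² = 30×45 = 1350.
t* = √1350 = 36.74 min.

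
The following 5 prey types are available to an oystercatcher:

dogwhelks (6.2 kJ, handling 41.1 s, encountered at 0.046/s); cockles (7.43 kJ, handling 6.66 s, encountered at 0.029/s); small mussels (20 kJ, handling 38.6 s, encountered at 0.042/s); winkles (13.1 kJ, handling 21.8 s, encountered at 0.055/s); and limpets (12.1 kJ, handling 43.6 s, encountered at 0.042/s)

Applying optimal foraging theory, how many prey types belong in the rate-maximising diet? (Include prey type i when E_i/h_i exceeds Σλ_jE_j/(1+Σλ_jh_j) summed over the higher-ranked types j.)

3

Rank by E/h (kJ/s): cockles 1.12, winkles 0.601, small mussels 0.518, limpets 0.278, dogwhelks 0.151. Include each in turn until the next type's E/h falls below the running intake rate.
Rate on top 1: 0.1806. winkles: 0.601 > 0.1806 → include.
Rate on top 2: 0.3913. small mussels: 0.518 > 0.3913 → include.
Rate on top 3: 0.4425. limpets: 0.278 < 0.4425 → exclude; stop.
Optimal diet: cockles, winkles, small mussels — 3 of 5 types.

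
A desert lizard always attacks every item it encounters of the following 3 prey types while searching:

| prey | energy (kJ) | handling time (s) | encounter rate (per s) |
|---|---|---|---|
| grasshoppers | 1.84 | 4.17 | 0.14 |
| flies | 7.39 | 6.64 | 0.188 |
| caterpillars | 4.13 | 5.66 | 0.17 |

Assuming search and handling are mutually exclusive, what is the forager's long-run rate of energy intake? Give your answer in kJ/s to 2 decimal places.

0.62 kJ/s

Energy encountered per unit search time: 0.14×1.84 + 0.188×7.39 + 0.17×4.13 = 2.349 kJ/s.
Handling time per unit search time: 0.14×4.17 + 0.188×6.64 + 0.17×5.66 = 2.794.
Rate = 2.349/(1 + 2.794) = 0.6191 kJ/s.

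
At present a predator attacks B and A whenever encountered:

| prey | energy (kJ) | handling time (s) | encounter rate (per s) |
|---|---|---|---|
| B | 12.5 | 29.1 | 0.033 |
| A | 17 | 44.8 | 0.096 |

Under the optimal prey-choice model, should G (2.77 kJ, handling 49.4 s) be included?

No

Intake rate on the current diet: R = (0.033×12.5 + 0.096×17) / (1 + 0.033×29.1 + 0.096×44.8) = 2.045/6.261 = 0.3265 kJ/s.
G: E/h = 2.77/49.4 = 0.05607 kJ/s.
Since 0.05607 < R, time spent handling G is better spent searching.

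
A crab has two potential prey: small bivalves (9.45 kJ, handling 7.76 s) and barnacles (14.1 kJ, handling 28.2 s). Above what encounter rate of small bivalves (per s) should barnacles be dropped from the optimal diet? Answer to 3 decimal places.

Drop barnacles once their profitability E₂/h₂ falls below the rate achievable on small bivalves alone: E₂/h₂ = λE₁/(1 + λh₁).
Solve for λ: λE₁h₂ = E₂(1 + λh₁) → λ(E₁h₂ − E₂h₁) = E₂ → λ = E₂/(E₁h₂ − E₂h₁).
λ = 14.1/(9.45×28.2 − 14.1×7.76) = 14.1/157.1 = 0.08977 per s.

0.090 per s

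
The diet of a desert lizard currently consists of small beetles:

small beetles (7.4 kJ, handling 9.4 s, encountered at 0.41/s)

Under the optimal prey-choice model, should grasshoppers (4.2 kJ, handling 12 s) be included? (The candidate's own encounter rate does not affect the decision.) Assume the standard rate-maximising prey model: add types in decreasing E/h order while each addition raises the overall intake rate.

No

Intake rate on the current diet: R = (0.41×7.4) / (1 + 0.41×9.4) = 3.034/4.854 = 0.6251 kJ/s.
grasshoppers: E/h = 4.2/12 = 0.35 kJ/s.
Since 0.35 < R, time spent handling grasshoppers is better spent searching.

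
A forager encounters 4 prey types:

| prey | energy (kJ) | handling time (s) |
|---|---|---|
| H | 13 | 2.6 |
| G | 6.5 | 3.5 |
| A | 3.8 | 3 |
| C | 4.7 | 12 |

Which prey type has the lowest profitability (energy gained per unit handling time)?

Profitability E/h (kJ/s): H = 13/2.6 = 5, G = 6.5/3.5 = 1.86, A = 3.8/3 = 1.27, C = 4.7/12 = 0.392.
Ranked: H > G > A > C.

C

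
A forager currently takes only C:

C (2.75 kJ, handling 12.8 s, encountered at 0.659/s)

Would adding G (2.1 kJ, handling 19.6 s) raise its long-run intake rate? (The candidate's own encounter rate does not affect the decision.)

No

Current rate: (0.659×2.75)/(1 + 0.659×12.8) = 0.1921 kJ/s.
G: E/h = 2.1/19.6 = 0.1071 kJ/s.
Since 0.1071 < R, time spent handling G is better spent searching.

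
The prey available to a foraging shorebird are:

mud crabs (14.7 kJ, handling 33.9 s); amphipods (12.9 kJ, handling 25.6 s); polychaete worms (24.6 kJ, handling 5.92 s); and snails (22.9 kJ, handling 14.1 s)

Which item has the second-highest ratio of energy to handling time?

In descending order of E/h:
polychaete worms: 24.6/5.92 = 4.16 kJ/s
snails: 22.9/14.1 = 1.62 kJ/s
amphipods: 12.9/25.6 = 0.504 kJ/s
mud crabs: 14.7/33.9 = 0.434 kJ/s

snails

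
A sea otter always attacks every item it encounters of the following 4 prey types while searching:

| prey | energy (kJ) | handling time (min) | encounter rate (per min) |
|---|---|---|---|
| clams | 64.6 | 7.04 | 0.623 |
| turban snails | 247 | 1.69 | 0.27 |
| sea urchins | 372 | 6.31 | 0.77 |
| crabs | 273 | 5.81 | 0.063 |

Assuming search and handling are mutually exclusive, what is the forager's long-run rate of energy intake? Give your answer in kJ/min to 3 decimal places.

37.099 kJ/min

R = (0.623×64.6 + 0.27×247 + 0.77×372 + 0.063×273) / (1 + 0.623×7.04 + 0.27×1.69 + 0.77×6.31 + 0.063×5.81) = 410.6/11.07 = 37.1 kJ/min.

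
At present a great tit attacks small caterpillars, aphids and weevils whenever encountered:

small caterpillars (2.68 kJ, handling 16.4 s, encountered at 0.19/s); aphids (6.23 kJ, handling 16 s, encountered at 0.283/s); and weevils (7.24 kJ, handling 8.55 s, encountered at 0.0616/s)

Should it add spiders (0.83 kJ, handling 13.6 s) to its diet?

No

On small caterpillars, aphids and weevils alone, R = ΣλE/(1+Σλh) = 2.718/9.171 = 0.2964 kJ/s.
Profitability of spiders: 0.83/13.6 = 0.06103 kJ/s.
Since 0.06103 < R, time spent handling spiders is better spent searching.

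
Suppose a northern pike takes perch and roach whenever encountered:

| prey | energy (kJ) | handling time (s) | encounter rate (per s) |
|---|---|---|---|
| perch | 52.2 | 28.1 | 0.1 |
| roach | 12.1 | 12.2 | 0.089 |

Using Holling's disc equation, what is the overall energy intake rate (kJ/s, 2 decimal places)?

R = (0.1×52.2 + 0.089×12.1) / (1 + 0.1×28.1 + 0.089×12.2) = 6.297/4.896 = 1.286 kJ/s.

1.29 kJ/s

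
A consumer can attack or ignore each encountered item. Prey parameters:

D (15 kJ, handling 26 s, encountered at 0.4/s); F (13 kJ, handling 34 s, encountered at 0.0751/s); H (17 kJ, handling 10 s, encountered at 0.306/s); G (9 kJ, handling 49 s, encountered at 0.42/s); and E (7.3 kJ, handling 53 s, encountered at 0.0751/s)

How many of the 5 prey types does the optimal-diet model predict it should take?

Profitabilities (E/h, kJ/s): H 1.7, D 0.577, F 0.382, G 0.184, E 0.138. Add prey in this order while the next type's profitability exceeds the intake rate on those already taken.
Rate on top 1: 1.281. D: 0.577 < 1.281 → exclude; stop.
Optimal diet: H — 1 of 5 types.

1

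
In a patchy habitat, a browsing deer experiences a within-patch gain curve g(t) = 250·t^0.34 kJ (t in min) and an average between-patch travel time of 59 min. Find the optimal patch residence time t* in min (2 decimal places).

Maximise g(t)/(T+t): set derivative to zero → g'(t)(T+t) = g(t).
g'(t) = 0.34·250·t^-0.66. Setting 0.34·250·t^-0.66 = 250·t^0.34/(59+t) gives 0.34(59+t) = t, so 0.66·t = 0.34×59.
t* = 0.34×59/0.66 = 30.39 min.

30.39 min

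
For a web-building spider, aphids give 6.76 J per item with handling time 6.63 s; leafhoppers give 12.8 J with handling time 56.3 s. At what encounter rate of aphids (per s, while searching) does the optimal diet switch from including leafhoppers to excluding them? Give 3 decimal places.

At the threshold, the rate on aphids alone equals the profitability of leafhoppers: λ·6.76/(1 + λ·6.63) = 12.8/56.3 = 0.2274.
Rearranging, λ(6.76 − 0.2274×6.63) = 0.2274, so λ = 0.2274/5.253 = 0.04328 per s.

0.043 per s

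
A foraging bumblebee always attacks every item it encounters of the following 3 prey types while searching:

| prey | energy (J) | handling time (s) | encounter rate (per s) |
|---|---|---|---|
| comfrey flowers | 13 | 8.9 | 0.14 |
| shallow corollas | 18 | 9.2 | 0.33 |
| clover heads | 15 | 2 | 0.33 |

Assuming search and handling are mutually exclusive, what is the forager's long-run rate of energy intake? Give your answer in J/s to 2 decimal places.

R = Σλ_iE_i / (1 + Σλ_ih_i)
Numerator: 0.14×13 + 0.33×18 + 0.33×15 = 12.71
Denominator: 1 + 0.14×8.9 + 0.33×9.2 + 0.33×2 = 5.942
R = 12.71/5.942 = 2.139 J/s

2.14 J/s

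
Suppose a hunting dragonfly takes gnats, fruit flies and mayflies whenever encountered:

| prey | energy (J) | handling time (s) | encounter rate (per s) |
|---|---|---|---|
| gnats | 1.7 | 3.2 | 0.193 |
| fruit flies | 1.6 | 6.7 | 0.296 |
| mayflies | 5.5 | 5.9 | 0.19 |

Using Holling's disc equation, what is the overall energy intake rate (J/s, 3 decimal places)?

R = (0.193×1.7 + 0.296×1.6 + 0.19×5.5) / (1 + 0.193×3.2 + 0.296×6.7 + 0.19×5.9) = 1.847/4.722 = 0.3911 J/s.

0.391 J/s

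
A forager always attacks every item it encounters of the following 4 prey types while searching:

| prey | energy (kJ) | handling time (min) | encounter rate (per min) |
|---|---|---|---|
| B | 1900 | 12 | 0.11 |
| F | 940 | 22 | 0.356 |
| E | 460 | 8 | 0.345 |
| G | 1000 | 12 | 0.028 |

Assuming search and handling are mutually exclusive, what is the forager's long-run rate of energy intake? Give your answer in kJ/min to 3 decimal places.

55.128 kJ/min

Energy encountered per unit search time: 0.11×1900 + 0.356×940 + 0.345×460 + 0.028×1000 = 730.3 kJ/min.
Handling time per unit search time: 0.11×12 + 0.356×22 + 0.345×8 + 0.028×12 = 12.25.
Rate = 730.3/(1 + 12.25) = 55.13 kJ/min.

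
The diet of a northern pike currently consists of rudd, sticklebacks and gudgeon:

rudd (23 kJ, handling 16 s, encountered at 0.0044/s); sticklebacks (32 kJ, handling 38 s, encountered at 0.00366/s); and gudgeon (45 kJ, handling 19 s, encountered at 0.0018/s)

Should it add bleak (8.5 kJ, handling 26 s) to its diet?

Yes

Intake rate on the current diet: R = (0.0044×23 + 0.00366×32 + 0.0018×45) / (1 + 0.0044×16 + 0.00366×38 + 0.0018×19) = 0.2993/1.244 = 0.2407 kJ/s.
bleak: E/h = 8.5/26 = 0.3269 kJ/s.
0.3269 > 0.2407, so adding bleak raises the average — include it.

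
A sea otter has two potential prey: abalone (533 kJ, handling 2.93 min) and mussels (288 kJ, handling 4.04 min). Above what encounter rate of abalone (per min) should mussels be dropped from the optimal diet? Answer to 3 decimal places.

0.220 per min

Drop mussels once their profitability E₂/h₂ falls below the rate achievable on abalone alone: E₂/h₂ = λE₁/(1 + λh₁).
Solve for λ: λE₁h₂ = E₂(1 + λh₁) → λ(E₁h₂ − E₂h₁) = E₂ → λ = E₂/(E₁h₂ − E₂h₁).
λ = 288/(533×4.04 − 288×2.93) = 288/1309 = 0.2199 per min.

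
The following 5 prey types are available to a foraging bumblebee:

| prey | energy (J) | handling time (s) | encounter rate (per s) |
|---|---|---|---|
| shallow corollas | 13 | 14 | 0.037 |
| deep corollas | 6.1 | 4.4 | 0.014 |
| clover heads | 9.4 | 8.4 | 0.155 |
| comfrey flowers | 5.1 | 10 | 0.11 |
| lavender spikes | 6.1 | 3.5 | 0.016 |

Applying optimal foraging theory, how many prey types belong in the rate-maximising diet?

4

Rank by E/h (J/s): lavender spikes 1.74, deep corollas 1.39, clover heads 1.12, shallow corollas 0.929, comfrey flowers 0.51. Include each in turn until the next type's E/h falls below the running intake rate.
Rate on top 1: 0.09242. deep corollas: 1.39 > 0.09242 → include.
Rate on top 2: 0.1637. clover heads: 1.12 > 0.1637 → include.
Rate on top 3: 0.6778. shallow corollas: 0.929 > 0.6778 → include.
Rate on top 4: 0.722. comfrey flowers: 0.51 < 0.722 → exclude; stop.
Optimal diet: lavender spikes, deep corollas, clover heads, shallow corollas — 4 of 5 types.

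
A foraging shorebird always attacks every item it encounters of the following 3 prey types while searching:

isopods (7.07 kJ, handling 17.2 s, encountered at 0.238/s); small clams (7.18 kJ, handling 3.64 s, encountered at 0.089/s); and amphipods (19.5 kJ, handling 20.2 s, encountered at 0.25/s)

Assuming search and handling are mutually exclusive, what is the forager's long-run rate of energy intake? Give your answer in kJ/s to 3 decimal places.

0.688 kJ/s

R = Σλ_iE_i / (1 + Σλ_ih_i)
Numerator: 0.238×7.07 + 0.089×7.18 + 0.25×19.5 = 7.197
Denominator: 1 + 0.238×17.2 + 0.089×3.64 + 0.25×20.2 = 10.47
R = 7.197/10.47 = 0.6875 kJ/s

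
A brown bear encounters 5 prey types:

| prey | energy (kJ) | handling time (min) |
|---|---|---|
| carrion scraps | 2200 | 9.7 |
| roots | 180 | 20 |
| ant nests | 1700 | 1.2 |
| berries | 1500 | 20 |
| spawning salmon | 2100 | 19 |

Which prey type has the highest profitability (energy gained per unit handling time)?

Profitability E/h (kJ/min): carrion scraps = 2200/9.7 = 227, roots = 180/20 = 9, ant nests = 1700/1.2 = 1.42e+03, berries = 1500/20 = 75, spawning salmon = 2100/19 = 111.
Ranked: ant nests > carrion scraps > spawning salmon > berries > roots.

ant nests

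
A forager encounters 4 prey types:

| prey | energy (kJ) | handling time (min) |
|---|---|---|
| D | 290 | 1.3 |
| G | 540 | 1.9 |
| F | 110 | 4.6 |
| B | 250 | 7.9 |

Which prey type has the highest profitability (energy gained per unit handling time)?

Profitability E/h (kJ/min): D = 290/1.3 = 223, G = 540/1.9 = 284, F = 110/4.6 = 23.9, B = 250/7.9 = 31.6.
Ranked: G > D > B > F.

G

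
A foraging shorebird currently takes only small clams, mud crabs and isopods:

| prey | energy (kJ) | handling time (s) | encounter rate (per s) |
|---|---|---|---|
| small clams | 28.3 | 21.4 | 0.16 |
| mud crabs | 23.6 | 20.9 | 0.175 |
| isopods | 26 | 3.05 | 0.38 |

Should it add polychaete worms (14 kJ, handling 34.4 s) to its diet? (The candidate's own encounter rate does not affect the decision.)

No

Current rate: (0.16×28.3 + 0.175×23.6 + 0.38×26)/(1 + 0.16×21.4 + 0.175×20.9 + 0.38×3.05) = 2.006 kJ/s.
Profitability of polychaete worms: 14/34.4 = 0.407 kJ/s.
0.407 < 2.006, so adding polychaete worms would lower the average — exclude it.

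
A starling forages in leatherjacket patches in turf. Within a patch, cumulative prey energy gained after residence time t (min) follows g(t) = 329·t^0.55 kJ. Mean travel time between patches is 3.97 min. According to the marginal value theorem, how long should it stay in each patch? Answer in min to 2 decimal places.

4.85 min

By the marginal value theorem, leave when the instantaneous gain rate g'(t) equals the habitat-wide average g(t)/(T + t).
g'(t) = 0.55·329·t^-0.45. Setting 0.55·329·t^-0.45 = 329·t^0.55/(3.97+t) gives 0.55(3.97+t) = t, so 0.45·t = 0.55×3.97.
t* = 0.55×3.97/0.45 = 4.852 min.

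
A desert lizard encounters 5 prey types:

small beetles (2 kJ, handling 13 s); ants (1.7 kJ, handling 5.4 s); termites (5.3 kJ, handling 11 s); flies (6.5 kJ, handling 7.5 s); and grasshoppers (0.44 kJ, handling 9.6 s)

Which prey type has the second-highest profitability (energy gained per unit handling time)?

termites

Profitability E/h (kJ/s): small beetles = 2/13 = 0.154, ants = 1.7/5.4 = 0.315, termites = 5.3/11 = 0.482, flies = 6.5/7.5 = 0.867, grasshoppers = 0.44/9.6 = 0.0458.
Ranked: flies > termites > ants > small beetles > grasshoppers.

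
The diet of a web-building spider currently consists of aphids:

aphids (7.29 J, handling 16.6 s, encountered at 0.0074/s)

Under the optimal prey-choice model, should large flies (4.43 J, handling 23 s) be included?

Yes

On aphids alone, R = ΣλE/(1+Σλh) = 0.05395/1.123 = 0.04804 J/s.
large flies: E/h = 4.43/23 = 0.1926 J/s.
Since 0.1926 > R, including large flies increases the long-run rate.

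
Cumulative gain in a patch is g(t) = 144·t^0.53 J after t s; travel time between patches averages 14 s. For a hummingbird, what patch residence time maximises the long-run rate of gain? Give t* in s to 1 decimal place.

Optimal t* satisfies g'(t*) = g(t*)/(T + t*).
g'(t) = 0.53·144·t^-0.47. Setting 0.53·144·t^-0.47 = 144·t^0.53/(14+t) gives 0.53(14+t) = t, so 0.47·t = 0.53×14.
t* = 0.53×14/0.47 = 15.79 s.

15.8 s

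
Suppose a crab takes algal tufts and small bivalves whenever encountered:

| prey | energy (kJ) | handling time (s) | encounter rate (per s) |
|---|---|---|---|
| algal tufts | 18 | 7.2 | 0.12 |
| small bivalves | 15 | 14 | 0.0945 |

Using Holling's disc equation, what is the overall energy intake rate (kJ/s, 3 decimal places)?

R = Σλ_iE_i / (1 + Σλ_ih_i)
Numerator: 0.12×18 + 0.0945×15 = 3.578
Denominator: 1 + 0.12×7.2 + 0.0945×14 = 3.187
R = 3.578/3.187 = 1.123 kJ/s

1.123 kJ/s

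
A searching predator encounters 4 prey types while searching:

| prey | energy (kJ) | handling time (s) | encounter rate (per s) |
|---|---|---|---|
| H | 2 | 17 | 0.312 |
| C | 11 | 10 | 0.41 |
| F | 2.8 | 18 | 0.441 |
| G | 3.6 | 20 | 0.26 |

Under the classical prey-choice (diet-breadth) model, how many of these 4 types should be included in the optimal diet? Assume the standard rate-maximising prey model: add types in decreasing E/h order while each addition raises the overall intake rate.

E/h in descending order: C 1.1, G 0.18, F 0.156, H 0.118 kJ/s. The optimal diet is the largest prefix of this list for which every included type satisfies E_i/h_i > R on the types above it.
Rate on top 1: 0.8843. G: 0.18 < 0.8843 → exclude; stop.
Optimal diet: C — 1 of 4 types.

1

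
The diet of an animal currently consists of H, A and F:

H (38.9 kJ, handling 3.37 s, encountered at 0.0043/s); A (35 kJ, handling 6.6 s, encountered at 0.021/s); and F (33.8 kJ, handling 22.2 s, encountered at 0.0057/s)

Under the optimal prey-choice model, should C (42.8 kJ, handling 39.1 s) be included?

Yes

On H, A and F alone, R = ΣλE/(1+Σλh) = 1.095/1.28 = 0.8557 kJ/s.
Profitability of C: 42.8/39.1 = 1.095 kJ/s.
Since 1.095 > R, including C increases the long-run rate.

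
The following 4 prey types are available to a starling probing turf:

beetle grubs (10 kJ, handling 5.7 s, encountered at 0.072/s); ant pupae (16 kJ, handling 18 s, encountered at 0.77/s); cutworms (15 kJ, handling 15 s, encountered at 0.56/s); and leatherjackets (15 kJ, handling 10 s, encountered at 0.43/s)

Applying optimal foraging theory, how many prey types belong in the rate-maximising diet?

2

Profitabilities (E/h, kJ/s): beetle grubs 1.75, leatherjackets 1.5, cutworms 1, ant pupae 0.889. Add prey in this order while the next type's profitability exceeds the intake rate on those already taken.
Rate on top 1: 0.5105. leatherjackets: 1.5 > 0.5105 → include.
Rate on top 2: 1.256. cutworms: 1 < 1.256 → exclude; stop.
Optimal diet: beetle grubs, leatherjackets — 2 of 4 types.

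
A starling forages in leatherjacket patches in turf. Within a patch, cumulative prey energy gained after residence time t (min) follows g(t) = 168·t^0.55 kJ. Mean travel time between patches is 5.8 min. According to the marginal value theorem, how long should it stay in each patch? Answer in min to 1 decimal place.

By the marginal value theorem, leave when the instantaneous gain rate g'(t) equals the habitat-wide average g(t)/(T + t).
g'(t) = 0.55·168·t^-0.45. Setting 0.55·168·t^-0.45 = 168·t^0.55/(5.8+t) gives 0.55(5.8+t) = t, so 0.45·t = 0.55×5.8.
t* = 0.55×5.8/0.45 = 7.089 min.

7.1 min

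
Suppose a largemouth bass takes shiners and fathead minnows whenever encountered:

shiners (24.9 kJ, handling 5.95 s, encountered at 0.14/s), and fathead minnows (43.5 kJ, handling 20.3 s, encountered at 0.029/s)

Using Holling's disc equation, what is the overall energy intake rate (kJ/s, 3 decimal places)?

Energy encountered per unit search time: 0.14×24.9 + 0.029×43.5 = 4.748 kJ/s.
Handling time per unit search time: 0.14×5.95 + 0.029×20.3 = 1.422.
Rate = 4.748/(1 + 1.422) = 1.96 kJ/s.

1.960 kJ/s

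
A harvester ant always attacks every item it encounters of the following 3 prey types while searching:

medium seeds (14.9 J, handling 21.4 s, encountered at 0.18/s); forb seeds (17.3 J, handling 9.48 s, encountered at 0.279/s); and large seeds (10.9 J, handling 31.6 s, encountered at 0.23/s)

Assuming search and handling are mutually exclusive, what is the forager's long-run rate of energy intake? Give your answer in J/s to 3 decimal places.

Energy encountered per unit search time: 0.18×14.9 + 0.279×17.3 + 0.23×10.9 = 10.02 J/s.
Handling time per unit search time: 0.18×21.4 + 0.279×9.48 + 0.23×31.6 = 13.76.
Rate = 10.02/(1 + 13.76) = 0.6783 J/s.

0.678 J/s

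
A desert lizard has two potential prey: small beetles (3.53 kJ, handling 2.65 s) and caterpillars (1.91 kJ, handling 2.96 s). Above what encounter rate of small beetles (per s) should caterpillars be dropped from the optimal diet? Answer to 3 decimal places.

0.355 per s

The zero-one rule: include caterpillars iff E₂/h₂ > λE₁/(1+λh₁). Equality gives the switch point.
λE₁h₂ = E₂ + λE₂h₁ ⇒ λ = E₂/(E₁h₂ − E₂h₁) = 1.91/(10.45 − 5.061) = 0.3545 per s.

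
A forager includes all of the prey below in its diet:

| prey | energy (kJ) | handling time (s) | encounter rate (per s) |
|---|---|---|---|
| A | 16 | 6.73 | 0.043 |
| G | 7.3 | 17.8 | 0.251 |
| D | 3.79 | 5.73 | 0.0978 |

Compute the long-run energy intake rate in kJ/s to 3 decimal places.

R = (0.043×16 + 0.251×7.3 + 0.0978×3.79) / (1 + 0.043×6.73 + 0.251×17.8 + 0.0978×5.73) = 2.891/6.318 = 0.4576 kJ/s.

0.458 kJ/s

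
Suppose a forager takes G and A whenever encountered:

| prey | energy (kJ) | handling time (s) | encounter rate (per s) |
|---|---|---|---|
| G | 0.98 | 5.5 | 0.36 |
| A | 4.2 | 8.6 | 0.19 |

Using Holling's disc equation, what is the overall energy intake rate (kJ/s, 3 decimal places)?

R = (0.36×0.98 + 0.19×4.2) / (1 + 0.36×5.5 + 0.19×8.6) = 1.151/4.614 = 0.2494 kJ/s.

0.249 kJ/s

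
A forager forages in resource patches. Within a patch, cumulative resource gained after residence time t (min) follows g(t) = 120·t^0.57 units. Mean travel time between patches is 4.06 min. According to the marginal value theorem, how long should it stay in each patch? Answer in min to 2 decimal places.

Optimal t* satisfies g'(t*) = g(t*)/(T + t*).
g'(t) = 0.57·120·t^-0.43. Setting 0.57·120·t^-0.43 = 120·t^0.57/(4.06+t) gives 0.57(4.06+t) = t, so 0.43·t = 0.57×4.06.
t* = 0.57×4.06/0.43 = 5.382 min.

5.38 min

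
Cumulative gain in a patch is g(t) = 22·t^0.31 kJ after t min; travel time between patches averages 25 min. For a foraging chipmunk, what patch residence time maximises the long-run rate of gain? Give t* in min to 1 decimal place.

Maximise g(t)/(T+t): set derivative to zero → g'(t)(T+t) = g(t).
g'(t) = 0.31·22·t^-0.69. Setting 0.31·22·t^-0.69 = 22·t^0.31/(25+t) gives 0.31(25+t) = t, so 0.69·t = 0.31×25.
t* = 0.31×25/0.69 = 11.23 min.

11.2 min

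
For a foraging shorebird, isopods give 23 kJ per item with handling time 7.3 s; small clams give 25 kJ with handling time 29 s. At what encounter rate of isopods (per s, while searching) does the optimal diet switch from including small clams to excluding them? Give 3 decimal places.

0.052 per s

The zero-one rule: include small clams iff E₂/h₂ > λE₁/(1+λh₁). Equality gives the switch point.
λE₁h₂ = E₂ + λE₂h₁ ⇒ λ = E₂/(E₁h₂ − E₂h₁) = 25/(667 − 182.5) = 0.0516 per s.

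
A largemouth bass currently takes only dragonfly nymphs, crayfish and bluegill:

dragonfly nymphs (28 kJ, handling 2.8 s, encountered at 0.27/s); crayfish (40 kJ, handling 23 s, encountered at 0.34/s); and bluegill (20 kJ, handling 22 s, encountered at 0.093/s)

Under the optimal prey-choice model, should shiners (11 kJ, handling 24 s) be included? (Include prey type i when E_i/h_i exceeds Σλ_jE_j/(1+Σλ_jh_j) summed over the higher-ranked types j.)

No

Intake rate on the current diet: R = (0.27×28 + 0.34×40 + 0.093×20) / (1 + 0.27×2.8 + 0.34×23 + 0.093×22) = 23.02/11.62 = 1.981 kJ/s.
shiners: E/h = 11/24 = 0.4583 kJ/s.
Since 0.4583 < R, time spent handling shiners is better spent searching.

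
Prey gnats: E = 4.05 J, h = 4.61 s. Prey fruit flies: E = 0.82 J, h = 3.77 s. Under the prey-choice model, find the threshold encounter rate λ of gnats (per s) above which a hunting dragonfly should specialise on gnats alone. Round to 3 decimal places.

Drop fruit flies once their profitability E₂/h₂ falls below the rate achievable on gnats alone: E₂/h₂ = λE₁/(1 + λh₁).
Solve for λ: λE₁h₂ = E₂(1 + λh₁) → λ(E₁h₂ − E₂h₁) = E₂ → λ = E₂/(E₁h₂ − E₂h₁).
λ = 0.82/(4.05×3.77 − 0.82×4.61) = 0.82/11.49 = 0.07138 per s.

0.071 per s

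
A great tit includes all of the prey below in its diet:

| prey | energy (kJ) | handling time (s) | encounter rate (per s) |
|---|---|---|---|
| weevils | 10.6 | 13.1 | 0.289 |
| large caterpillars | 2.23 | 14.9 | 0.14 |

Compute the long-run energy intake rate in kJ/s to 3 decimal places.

0.491 kJ/s

R = Σλ_iE_i / (1 + Σλ_ih_i)
Numerator: 0.289×10.6 + 0.14×2.23 = 3.376
Denominator: 1 + 0.289×13.1 + 0.14×14.9 = 6.872
R = 3.376/6.872 = 0.4912 kJ/s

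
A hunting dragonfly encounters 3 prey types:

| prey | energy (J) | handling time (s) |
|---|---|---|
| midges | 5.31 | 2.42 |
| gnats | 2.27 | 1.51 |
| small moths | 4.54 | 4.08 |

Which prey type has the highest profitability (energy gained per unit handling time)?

Profitability E/h (J/s): midges = 5.31/2.42 = 2.19, gnats = 2.27/1.51 = 1.5, small moths = 4.54/4.08 = 1.11.
Ranked: midges > gnats > small moths.

midges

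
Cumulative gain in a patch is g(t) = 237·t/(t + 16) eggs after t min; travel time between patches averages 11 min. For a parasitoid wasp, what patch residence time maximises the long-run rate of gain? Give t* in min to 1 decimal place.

13.3 min

Maximise g(t)/(T+t): set derivative to zero → g'(t)(T+t) = g(t).
g'(t) = 237·16/(t + 16)². Setting 237·16/(t+16)² = 237t/[(t+16)(11+t)] gives 16(11+t) = t(t+16), so t² = 16×11 = 176.
t* = √176 = 13.27 min.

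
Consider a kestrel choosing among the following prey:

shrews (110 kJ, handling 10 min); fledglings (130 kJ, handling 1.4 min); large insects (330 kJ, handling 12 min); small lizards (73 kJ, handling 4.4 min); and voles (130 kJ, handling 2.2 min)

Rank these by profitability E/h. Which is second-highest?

voles

In descending order of E/h:
fledglings: 130/1.4 = 92.9 kJ/min
voles: 130/2.2 = 59.1 kJ/min
large insects: 330/12 = 27.5 kJ/min
small lizards: 73/4.4 = 16.6 kJ/min
shrews: 110/10 = 11 kJ/min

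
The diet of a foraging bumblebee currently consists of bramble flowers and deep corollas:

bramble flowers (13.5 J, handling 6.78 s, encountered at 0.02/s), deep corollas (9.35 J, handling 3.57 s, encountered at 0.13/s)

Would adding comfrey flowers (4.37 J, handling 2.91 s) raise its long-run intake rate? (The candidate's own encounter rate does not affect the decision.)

Current rate: (0.02×13.5 + 0.13×9.35)/(1 + 0.02×6.78 + 0.13×3.57) = 0.9286 J/s.
Profitability of comfrey flowers: 4.37/2.91 = 1.502 J/s.
Since 1.502 > R, including comfrey flowers increases the long-run rate.

Yes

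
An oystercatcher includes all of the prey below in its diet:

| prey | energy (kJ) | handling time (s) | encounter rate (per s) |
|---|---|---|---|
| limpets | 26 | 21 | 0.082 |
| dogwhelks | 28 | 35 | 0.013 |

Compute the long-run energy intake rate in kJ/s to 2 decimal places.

Energy encountered per unit search time: 0.082×26 + 0.013×28 = 2.496 kJ/s.
Handling time per unit search time: 0.082×21 + 0.013×35 = 2.177.
Rate = 2.496/(1 + 2.177) = 0.7856 kJ/s.

0.79 kJ/s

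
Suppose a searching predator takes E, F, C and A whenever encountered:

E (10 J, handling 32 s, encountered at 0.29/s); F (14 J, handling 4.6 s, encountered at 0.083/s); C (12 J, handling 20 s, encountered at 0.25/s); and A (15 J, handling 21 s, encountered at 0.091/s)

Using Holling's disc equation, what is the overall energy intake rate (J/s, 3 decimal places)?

R = Σλ_iE_i / (1 + Σλ_ih_i)
Numerator: 0.29×10 + 0.083×14 + 0.25×12 + 0.091×15 = 8.427
Denominator: 1 + 0.29×32 + 0.083×4.6 + 0.25×20 + 0.091×21 = 17.57
R = 8.427/17.57 = 0.4795 J/s

0.480 J/s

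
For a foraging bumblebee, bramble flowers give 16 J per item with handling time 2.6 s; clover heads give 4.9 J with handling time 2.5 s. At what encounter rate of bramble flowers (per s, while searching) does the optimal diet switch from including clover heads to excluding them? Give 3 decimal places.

0.180 per s

The zero-one rule: include clover heads iff E₂/h₂ > λE₁/(1+λh₁). Equality gives the switch point.
λE₁h₂ = E₂ + λE₂h₁ ⇒ λ = E₂/(E₁h₂ − E₂h₁) = 4.9/(40 − 12.74) = 0.1798 per s.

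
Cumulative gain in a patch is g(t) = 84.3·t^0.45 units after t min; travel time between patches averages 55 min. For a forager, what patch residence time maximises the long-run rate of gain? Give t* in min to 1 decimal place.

45.0 min

Maximise g(t)/(T+t): set derivative to zero → g'(t)(T+t) = g(t).
g'(t) = 0.45·84.3·t^-0.55. Setting 0.45·84.3·t^-0.55 = 84.3·t^0.45/(55+t) gives 0.45(55+t) = t, so 0.55·t = 0.45×55.
t* = 0.45×55/0.55 = 45 min.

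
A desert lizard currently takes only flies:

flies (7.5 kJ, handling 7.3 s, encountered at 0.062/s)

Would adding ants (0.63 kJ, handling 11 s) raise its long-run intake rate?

Current rate: (0.062×7.5)/(1 + 0.062×7.3) = 0.3201 kJ/s.
ants: E/h = 0.63/11 = 0.05727 kJ/s.
0.05727 < 0.3201, so adding ants would lower the average — exclude it.

No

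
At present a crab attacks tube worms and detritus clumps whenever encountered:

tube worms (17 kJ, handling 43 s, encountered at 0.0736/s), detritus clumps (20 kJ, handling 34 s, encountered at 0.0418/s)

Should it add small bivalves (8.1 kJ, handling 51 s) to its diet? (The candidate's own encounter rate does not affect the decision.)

No

Current rate: (0.0736×17 + 0.0418×20)/(1 + 0.0736×43 + 0.0418×34) = 0.3736 kJ/s.
Profitability of small bivalves: 8.1/51 = 0.1588 kJ/s.
0.1588 < 0.3736, so adding small bivalves would lower the average — exclude it.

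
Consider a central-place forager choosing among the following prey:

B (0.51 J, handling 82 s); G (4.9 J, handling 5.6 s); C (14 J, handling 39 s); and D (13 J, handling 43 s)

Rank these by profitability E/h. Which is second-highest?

In descending order of E/h:
G: 4.9/5.6 = 0.875 J/s
C: 14/39 = 0.359 J/s
D: 13/43 = 0.302 J/s
B: 0.51/82 = 0.00622 J/s

C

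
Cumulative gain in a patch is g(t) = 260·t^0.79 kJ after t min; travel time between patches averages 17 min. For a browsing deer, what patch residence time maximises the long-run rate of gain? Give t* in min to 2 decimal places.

Maximise g(t)/(T+t): set derivative to zero → g'(t)(T+t) = g(t).
g'(t) = 0.79·260·t^-0.21. Setting 0.79·260·t^-0.21 = 260·t^0.79/(17+t) gives 0.79(17+t) = t, so 0.21·t = 0.79×17.
t* = 0.79×17/0.21 = 63.95 min.

63.95 min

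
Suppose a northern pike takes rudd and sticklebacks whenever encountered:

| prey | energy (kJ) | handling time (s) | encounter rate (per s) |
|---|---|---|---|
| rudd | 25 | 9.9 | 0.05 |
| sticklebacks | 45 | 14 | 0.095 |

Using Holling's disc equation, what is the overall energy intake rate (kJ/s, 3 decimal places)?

Energy encountered per unit search time: 0.05×25 + 0.095×45 = 5.525 kJ/s.
Handling time per unit search time: 0.05×9.9 + 0.095×14 = 1.825.
Rate = 5.525/(1 + 1.825) = 1.956 kJ/s.

1.956 kJ/s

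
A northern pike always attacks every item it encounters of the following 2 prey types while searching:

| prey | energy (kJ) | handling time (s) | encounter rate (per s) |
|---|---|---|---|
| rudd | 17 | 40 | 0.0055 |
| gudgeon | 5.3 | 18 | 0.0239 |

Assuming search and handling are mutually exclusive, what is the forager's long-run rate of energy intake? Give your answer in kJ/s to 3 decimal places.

0.133 kJ/s

Energy encountered per unit search time: 0.0055×17 + 0.0239×5.3 = 0.2202 kJ/s.
Handling time per unit search time: 0.0055×40 + 0.0239×18 = 0.6502.
Rate = 0.2202/(1 + 0.6502) = 0.1334 kJ/s.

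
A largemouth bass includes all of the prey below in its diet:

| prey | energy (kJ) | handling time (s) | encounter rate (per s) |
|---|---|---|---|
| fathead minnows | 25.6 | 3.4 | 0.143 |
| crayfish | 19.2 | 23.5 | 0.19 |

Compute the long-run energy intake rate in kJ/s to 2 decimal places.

R = (0.143×25.6 + 0.19×19.2) / (1 + 0.143×3.4 + 0.19×23.5) = 7.309/5.951 = 1.228 kJ/s.

1.23 kJ/s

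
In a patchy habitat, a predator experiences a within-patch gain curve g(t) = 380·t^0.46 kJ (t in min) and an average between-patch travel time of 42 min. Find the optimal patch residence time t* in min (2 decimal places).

Optimal t* satisfies g'(t*) = g(t*)/(T + t*).
g'(t) = 0.46·380·t^-0.54. Setting 0.46·380·t^-0.54 = 380·t^0.46/(42+t) gives 0.46(42+t) = t, so 0.54·t = 0.46×42.
t* = 0.46×42/0.54 = 35.78 min.

35.78 min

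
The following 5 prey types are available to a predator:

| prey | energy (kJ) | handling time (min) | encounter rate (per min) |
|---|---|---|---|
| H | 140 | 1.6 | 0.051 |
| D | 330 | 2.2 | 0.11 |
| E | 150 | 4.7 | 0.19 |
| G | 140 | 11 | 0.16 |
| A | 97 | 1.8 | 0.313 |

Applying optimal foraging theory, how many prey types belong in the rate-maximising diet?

3

Profitabilities (E/h, kJ/min): D 150, H 87.5, A 53.9, E 31.9, G 12.7. Add prey in this order while the next type's profitability exceeds the intake rate on those already taken.
Rate on top 1: 29.23. H: 87.5 > 29.23 → include.
Rate on top 2: 32.82. A: 53.9 > 32.82 → include.
Rate on top 3: 39.11. E: 31.9 < 39.11 → exclude; stop.
Optimal diet: D, H, A — 3 of 5 types.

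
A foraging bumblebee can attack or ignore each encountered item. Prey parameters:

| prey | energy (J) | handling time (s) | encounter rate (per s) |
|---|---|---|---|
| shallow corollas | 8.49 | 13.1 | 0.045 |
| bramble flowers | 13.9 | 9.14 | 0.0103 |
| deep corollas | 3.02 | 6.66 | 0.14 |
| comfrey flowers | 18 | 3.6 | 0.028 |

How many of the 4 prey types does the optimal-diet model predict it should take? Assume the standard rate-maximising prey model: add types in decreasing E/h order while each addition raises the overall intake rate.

3

Profitabilities (E/h, J/s): comfrey flowers 5, bramble flowers 1.52, shallow corollas 0.648, deep corollas 0.453. Add prey in this order while the next type's profitability exceeds the intake rate on those already taken.
Rate on top 1: 0.4578. bramble flowers: 1.52 > 0.4578 → include.
Rate on top 2: 0.5416. shallow corollas: 0.648 > 0.5416 → include.
Rate on top 3: 0.5768. deep corollas: 0.453 < 0.5768 → exclude; stop.
Optimal diet: comfrey flowers, bramble flowers, shallow corollas — 3 of 4 types.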